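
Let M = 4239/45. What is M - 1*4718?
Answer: -23119/5 ≈ -4623.8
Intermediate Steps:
M = 471/5 (M = 4239*(1/45) = 471/5 ≈ 94.200)
M - 1*4718 = 471/5 - 1*4718 = 471/5 - 4718 = -23119/5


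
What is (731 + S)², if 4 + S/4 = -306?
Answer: 259081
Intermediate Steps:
S = -1240 (S = -16 + 4*(-306) = -16 - 1224 = -1240)
(731 + S)² = (731 - 1240)² = (-509)² = 259081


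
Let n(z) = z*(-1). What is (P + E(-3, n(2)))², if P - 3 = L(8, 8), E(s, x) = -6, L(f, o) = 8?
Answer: 25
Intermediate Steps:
n(z) = -z
P = 11 (P = 3 + 8 = 11)
(P + E(-3, n(2)))² = (11 - 6)² = 5² = 25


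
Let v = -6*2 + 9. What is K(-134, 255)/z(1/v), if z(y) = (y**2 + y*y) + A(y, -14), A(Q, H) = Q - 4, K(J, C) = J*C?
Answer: 307530/37 ≈ 8311.6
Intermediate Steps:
K(J, C) = C*J
A(Q, H) = -4 + Q
v = -3 (v = -12 + 9 = -3)
z(y) = -4 + y + 2*y**2 (z(y) = (y**2 + y*y) + (-4 + y) = (y**2 + y**2) + (-4 + y) = 2*y**2 + (-4 + y) = -4 + y + 2*y**2)
K(-134, 255)/z(1/v) = (255*(-134))/(-4 + 1/(-3) + 2*(1/(-3))**2) = -34170/(-4 - 1/3 + 2*(-1/3)**2) = -34170/(-4 - 1/3 + 2*(1/9)) = -34170/(-4 - 1/3 + 2/9) = -34170/(-37/9) = -34170*(-9/37) = 307530/37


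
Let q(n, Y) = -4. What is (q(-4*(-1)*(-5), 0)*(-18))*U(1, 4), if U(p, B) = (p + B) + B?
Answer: 648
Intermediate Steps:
U(p, B) = p + 2*B (U(p, B) = (B + p) + B = p + 2*B)
(q(-4*(-1)*(-5), 0)*(-18))*U(1, 4) = (-4*(-18))*(1 + 2*4) = 72*(1 + 8) = 72*9 = 648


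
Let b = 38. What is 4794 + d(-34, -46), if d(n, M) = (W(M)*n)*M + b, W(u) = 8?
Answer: 17344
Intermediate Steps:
d(n, M) = 38 + 8*M*n (d(n, M) = (8*n)*M + 38 = 8*M*n + 38 = 38 + 8*M*n)
4794 + d(-34, -46) = 4794 + (38 + 8*(-46)*(-34)) = 4794 + (38 + 12512) = 4794 + 12550 = 17344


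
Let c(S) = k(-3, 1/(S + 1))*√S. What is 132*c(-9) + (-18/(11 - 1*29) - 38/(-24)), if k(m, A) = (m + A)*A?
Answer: 31/12 + 2475*I/16 ≈ 2.5833 + 154.69*I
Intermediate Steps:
k(m, A) = A*(A + m) (k(m, A) = (A + m)*A = A*(A + m))
c(S) = √S*(-3 + 1/(1 + S))/(1 + S) (c(S) = ((1/(S + 1) - 3)/(S + 1))*√S = ((1/(1 + S) - 3)/(1 + S))*√S = ((-3 + 1/(1 + S))/(1 + S))*√S = √S*(-3 + 1/(1 + S))/(1 + S))
132*c(-9) + (-18/(11 - 1*29) - 38/(-24)) = 132*(√(-9)*(-2 - 3*(-9))/(1 - 9)²) + (-18/(11 - 1*29) - 38/(-24)) = 132*((3*I)*(-2 + 27)/(-8)²) + (-18/(11 - 29) - 38*(-1/24)) = 132*((3*I)*(1/64)*25) + (-18/(-18) + 19/12) = 132*(75*I/64) + (-18*(-1/18) + 19/12) = 2475*I/16 + (1 + 19/12) = 2475*I/16 + 31/12 = 31/12 + 2475*I/16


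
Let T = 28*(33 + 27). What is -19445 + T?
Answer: -17765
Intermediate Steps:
T = 1680 (T = 28*60 = 1680)
-19445 + T = -19445 + 1680 = -17765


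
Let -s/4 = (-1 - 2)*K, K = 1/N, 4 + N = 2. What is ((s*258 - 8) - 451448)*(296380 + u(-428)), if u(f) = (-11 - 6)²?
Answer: -134392243676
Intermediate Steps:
N = -2 (N = -4 + 2 = -2)
K = -½ (K = 1/(-2) = -½ ≈ -0.50000)
u(f) = 289 (u(f) = (-17)² = 289)
s = -6 (s = -4*(-1 - 2)*(-1)/2 = -(-12)*(-1)/2 = -4*3/2 = -6)
((s*258 - 8) - 451448)*(296380 + u(-428)) = ((-6*258 - 8) - 451448)*(296380 + 289) = ((-1548 - 8) - 451448)*296669 = (-1556 - 451448)*296669 = -453004*296669 = -134392243676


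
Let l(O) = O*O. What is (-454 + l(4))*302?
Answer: -132276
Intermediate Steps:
l(O) = O²
(-454 + l(4))*302 = (-454 + 4²)*302 = (-454 + 16)*302 = -438*302 = -132276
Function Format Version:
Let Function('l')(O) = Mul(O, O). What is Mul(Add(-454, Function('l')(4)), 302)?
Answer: -132276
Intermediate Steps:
Function('l')(O) = Pow(O, 2)
Mul(Add(-454, Function('l')(4)), 302) = Mul(Add(-454, Pow(4, 2)), 302) = Mul(Add(-454, 16), 302) = Mul(-438, 302) = -132276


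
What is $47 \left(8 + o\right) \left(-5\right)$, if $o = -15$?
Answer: $1645$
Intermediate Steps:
$47 \left(8 + o\right) \left(-5\right) = 47 \left(8 - 15\right) \left(-5\right) = 47 \left(-7\right) \left(-5\right) = \left(-329\right) \left(-5\right) = 1645$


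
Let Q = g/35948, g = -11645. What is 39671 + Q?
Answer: 1426081463/35948 ≈ 39671.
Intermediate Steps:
Q = -11645/35948 ≈ -0.32394
39671 + Q = 39671 - 11645/35948 = 1426081463/35948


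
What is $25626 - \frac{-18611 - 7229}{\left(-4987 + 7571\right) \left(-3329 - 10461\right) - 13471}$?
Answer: $\frac{48078192914}{1876149} \approx 25626.0$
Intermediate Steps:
$25626 - \frac{-18611 - 7229}{\left(-4987 + 7571\right) \left(-3329 - 10461\right) - 13471} = 25626 - - \frac{25840}{2584 \left(-13790\right) - 13471} = 25626 - - \frac{25840}{-35633360 - 13471} = 25626 - - \frac{25840}{-35646831} = 25626 - \left(-25840\right) \left(- \frac{1}{35646831}\right) = 25626 - \frac{1360}{1876149} = \frac{48078192914}{1876149}$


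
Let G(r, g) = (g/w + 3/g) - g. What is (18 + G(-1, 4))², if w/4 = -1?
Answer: 3025/16 ≈ 189.06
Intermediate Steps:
w = -4 (w = 4*(-1) = -4)
G(r, g) = 3/g - 5*g/4 (G(r, g) = (g/(-4) + 3/g) - g = (g*(-¼) + 3/g) - g = (-g/4 + 3/g) - g = (3/g - g/4) - g = 3/g - 5*g/4)
(18 + G(-1, 4))² = (18 + (3/4 - 5/4*4))² = (18 + (3*(¼) - 5))² = (18 + (¾ - 5))² = (18 - 17/4)² = (55/4)² = 3025/16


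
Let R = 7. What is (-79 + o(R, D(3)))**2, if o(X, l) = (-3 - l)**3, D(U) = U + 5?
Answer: 1988100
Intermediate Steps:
D(U) = 5 + U
(-79 + o(R, D(3)))**2 = (-79 - (3 + (5 + 3))**3)**2 = (-79 - (3 + 8)**3)**2 = (-79 - 1*11**3)**2 = (-79 - 1*1331)**2 = (-79 - 1331)**2 = (-1410)**2 = 1988100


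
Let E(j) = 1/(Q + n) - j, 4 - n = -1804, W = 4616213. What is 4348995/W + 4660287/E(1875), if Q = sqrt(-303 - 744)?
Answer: 3*(-1024034431786*sqrt(1047) + 1851454252876183*I)/(659459*(-3389999*I + 1875*sqrt(1047))) ≈ -2484.5 + 1.3143e-5*I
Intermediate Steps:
n = 1808 (n = 4 - 1*(-1804) = 4 + 1804 = 1808)
Q = I*sqrt(1047) (Q = sqrt(-1047) = I*sqrt(1047) ≈ 32.357*I)
E(j) = 1/(1808 + I*sqrt(1047)) - j (E(j) = 1/(I*sqrt(1047) + 1808) - j = 1/(1808 + I*sqrt(1047)) - j)
4348995/W + 4660287/E(1875) = 4348995/4616213 + 4660287/(1808/3269911 - 1*1875 - I*sqrt(1047)/3269911) = 4348995*(1/4616213) + 4660287/(1808/3269911 - 1875 - I*sqrt(1047)/3269911) = 621285/659459 + 4660287/(-6131081317/3269911 - I*sqrt(1047)/3269911)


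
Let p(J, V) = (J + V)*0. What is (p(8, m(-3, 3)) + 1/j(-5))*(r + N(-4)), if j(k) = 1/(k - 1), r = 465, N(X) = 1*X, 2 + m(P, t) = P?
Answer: -2766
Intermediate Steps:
m(P, t) = -2 + P
N(X) = X
j(k) = 1/(-1 + k)
p(J, V) = 0
(p(8, m(-3, 3)) + 1/j(-5))*(r + N(-4)) = (0 + 1/(1/(-1 - 5)))*(465 - 4) = (0 + 1/(1/(-6)))*461 = (0 + 1/(-1/6))*461 = (0 - 6)*461 = -6*461 = -2766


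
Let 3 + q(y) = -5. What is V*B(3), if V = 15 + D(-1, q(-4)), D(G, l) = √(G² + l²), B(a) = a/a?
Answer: 15 + √65 ≈ 23.062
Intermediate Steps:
B(a) = 1
q(y) = -8 (q(y) = -3 - 5 = -8)
V = 15 + √65 (V = 15 + √((-1)² + (-8)²) = 15 + √(1 + 64) = 15 + √65 ≈ 23.062)
V*B(3) = (15 + √65)*1 = 15 + √65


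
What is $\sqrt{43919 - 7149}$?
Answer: $\sqrt{36770} \approx 191.76$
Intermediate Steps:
$\sqrt{43919 - 7149} = \sqrt{36770}$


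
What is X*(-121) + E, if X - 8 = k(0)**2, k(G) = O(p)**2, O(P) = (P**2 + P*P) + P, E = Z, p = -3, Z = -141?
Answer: -6126734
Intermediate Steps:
E = -141
O(P) = P + 2*P**2 (O(P) = (P**2 + P**2) + P = 2*P**2 + P = P + 2*P**2)
k(G) = 225 (k(G) = (-3*(1 + 2*(-3)))**2 = (-3*(1 - 6))**2 = (-3*(-5))**2 = 15**2 = 225)
X = 50633 (X = 8 + 225**2 = 8 + 50625 = 50633)
X*(-121) + E = 50633*(-121) - 141 = -6126593 - 141 = -6126734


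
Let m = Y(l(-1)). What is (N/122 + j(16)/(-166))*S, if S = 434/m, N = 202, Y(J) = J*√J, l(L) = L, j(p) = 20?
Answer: 3373482*I/5063 ≈ 666.3*I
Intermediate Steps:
Y(J) = J^(3/2)
m = -I (m = (-1)^(3/2) = -I ≈ -1.0*I)
S = 434*I (S = 434/((-I)) = 434*I ≈ 434.0*I)
(N/122 + j(16)/(-166))*S = (202/122 + 20/(-166))*(434*I) = (202*(1/122) + 20*(-1/166))*(434*I) = (101/61 - 10/83)*(434*I) = 7773*(434*I)/5063 = 3373482*I/5063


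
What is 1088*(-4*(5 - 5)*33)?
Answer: 0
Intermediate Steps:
1088*(-4*(5 - 5)*33) = 1088*(-4*0*33) = 1088*(0*33) = 1088*0 = 0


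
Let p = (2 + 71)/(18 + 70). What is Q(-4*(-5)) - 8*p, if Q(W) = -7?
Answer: -150/11 ≈ -13.636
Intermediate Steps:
p = 73/88 ≈ 0.82955
Q(-4*(-5)) - 8*p = -7 - 8*73/88 = -7 - 73/11 = -150/11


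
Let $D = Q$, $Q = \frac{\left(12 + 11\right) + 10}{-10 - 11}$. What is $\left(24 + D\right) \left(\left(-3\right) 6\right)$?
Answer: $- \frac{2826}{7} \approx -403.71$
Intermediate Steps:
$Q = - \frac{11}{7}$ ($Q = \frac{23 + 10}{-21} = 33 \left(- \frac{1}{21}\right) = - \frac{11}{7} \approx -1.5714$)
$D = - \frac{11}{7} \approx -1.5714$
$\left(24 + D\right) \left(\left(-3\right) 6\right) = \left(24 - \frac{11}{7}\right) \left(\left(-3\right) 6\right) = \frac{157}{7} \left(-18\right) = - \frac{2826}{7}$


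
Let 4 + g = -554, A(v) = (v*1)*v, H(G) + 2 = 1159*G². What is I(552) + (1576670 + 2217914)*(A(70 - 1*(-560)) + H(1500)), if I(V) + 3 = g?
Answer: 9896832488799871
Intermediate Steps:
H(G) = -2 + 1159*G²
A(v) = v² (A(v) = v*v = v²)
g = -558 (g = -4 - 554 = -558)
I(V) = -561 (I(V) = -3 - 558 = -561)
I(552) + (1576670 + 2217914)*(A(70 - 1*(-560)) + H(1500)) = -561 + (1576670 + 2217914)*((70 - 1*(-560))² + (-2 + 1159*1500²)) = -561 + 3794584*((70 + 560)² + (-2 + 1159*2250000)) = -561 + 3794584*(630² + (-2 + 2607750000)) = -561 + 3794584*(396900 + 2607749998) = -561 + 3794584*2608146898 = -561 + 9896832488800432 = 9896832488799871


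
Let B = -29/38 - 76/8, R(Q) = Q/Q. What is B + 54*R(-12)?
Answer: 831/19 ≈ 43.737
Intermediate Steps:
R(Q) = 1
B = -195/19 (B = -29*1/38 - 76*⅛ = -29/38 - 19/2 = -195/19 ≈ -10.263)
B + 54*R(-12) = -195/19 + 54*1 = -195/19 + 54 = 831/19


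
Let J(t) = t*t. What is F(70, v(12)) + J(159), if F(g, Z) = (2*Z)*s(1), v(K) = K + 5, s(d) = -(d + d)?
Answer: 25213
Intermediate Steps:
s(d) = -2*d
v(K) = 5 + K
F(g, Z) = -4*Z (F(g, Z) = (2*Z)*(-2*1) = (2*Z)*(-2) = -4*Z)
J(t) = t²
F(70, v(12)) + J(159) = -4*(5 + 12) + 159² = -4*17 + 25281 = -68 + 25281 = 25213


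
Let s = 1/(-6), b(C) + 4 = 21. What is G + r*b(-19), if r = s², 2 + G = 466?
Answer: 16721/36 ≈ 464.47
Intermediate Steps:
G = 464 (G = -2 + 466 = 464)
b(C) = 17 (b(C) = -4 + 21 = 17)
s = -⅙ ≈ -0.16667
r = 1/36 (r = (-⅙)² = 1/36 ≈ 0.027778)
G + r*b(-19) = 464 + (1/36)*17 = 464 + 17/36 = 16721/36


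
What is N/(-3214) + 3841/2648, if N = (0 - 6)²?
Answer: 6124823/4255336 ≈ 1.4393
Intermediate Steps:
N = 36 (N = (-6)² = 36)
N/(-3214) + 3841/2648 = 36/(-3214) + 3841/2648 = 36*(-1/3214) + 3841*(1/2648) = -18/1607 + 3841/2648 = 6124823/4255336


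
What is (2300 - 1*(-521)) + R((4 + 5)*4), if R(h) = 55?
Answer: 2876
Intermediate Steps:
(2300 - 1*(-521)) + R((4 + 5)*4) = (2300 - 1*(-521)) + 55 = (2300 + 521) + 55 = 2821 + 55 = 2876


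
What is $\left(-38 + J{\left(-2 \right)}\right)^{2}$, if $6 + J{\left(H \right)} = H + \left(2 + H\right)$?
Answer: $2116$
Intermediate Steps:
$J{\left(H \right)} = -4 + 2 H$ ($J{\left(H \right)} = -6 + \left(H + \left(2 + H\right)\right) = -6 + \left(2 + 2 H\right) = -4 + 2 H$)
$\left(-38 + J{\left(-2 \right)}\right)^{2} = \left(-38 + \left(-4 + 2 \left(-2\right)\right)\right)^{2} = \left(-38 - 8\right)^{2} = \left(-46\right)^{2} = 2116$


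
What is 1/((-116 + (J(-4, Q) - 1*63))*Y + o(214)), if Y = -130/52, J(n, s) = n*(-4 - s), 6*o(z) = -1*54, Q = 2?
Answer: 2/757 ≈ 0.0026420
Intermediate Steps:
o(z) = -9 (o(z) = (-1*54)/6 = (⅙)*(-54) = -9)
Y = -5/2 (Y = -130*1/52 = -5/2 ≈ -2.5000)
1/((-116 + (J(-4, Q) - 1*63))*Y + o(214)) = 1/((-116 + (-1*(-4)*(4 + 2) - 1*63))*(-5/2) - 9) = 1/((-116 + (-1*(-4)*6 - 63))*(-5/2) - 9) = 1/((-116 + (24 - 63))*(-5/2) - 9) = 1/((-116 - 39)*(-5/2) - 9) = 1/(-155*(-5/2) - 9) = 1/(775/2 - 9) = 1/(757/2) = 2/757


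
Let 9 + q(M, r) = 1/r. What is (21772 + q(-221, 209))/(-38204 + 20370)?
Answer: -2274234/1863653 ≈ -1.2203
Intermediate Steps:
q(M, r) = -9 + 1/r
(21772 + q(-221, 209))/(-38204 + 20370) = (21772 + (-9 + 1/209))/(-38204 + 20370) = (21772 + (-9 + 1/209))/(-17834) = (21772 - 1880/209)*(-1/17834) = (4548468/209)*(-1/17834) = -2274234/1863653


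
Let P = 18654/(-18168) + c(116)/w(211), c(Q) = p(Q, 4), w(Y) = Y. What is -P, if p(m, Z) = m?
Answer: 304751/638908 ≈ 0.47699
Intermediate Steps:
c(Q) = Q
P = -304751/638908 (P = 18654/(-18168) + 116/211 = 18654*(-1/18168) + 116*(1/211) = -3109/3028 + 116/211 = -304751/638908 ≈ -0.47699)
-P = -1*(-304751/638908) = 304751/638908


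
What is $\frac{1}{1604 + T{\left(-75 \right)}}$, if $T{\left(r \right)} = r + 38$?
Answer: $\frac{1}{1567} \approx 0.00063816$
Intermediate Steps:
$T{\left(r \right)} = 38 + r$
$\frac{1}{1604 + T{\left(-75 \right)}} = \frac{1}{1604 + \left(38 - 75\right)} = \frac{1}{1604 - 37} = \frac{1}{1567}$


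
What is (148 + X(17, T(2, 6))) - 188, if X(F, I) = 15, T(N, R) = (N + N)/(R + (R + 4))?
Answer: -25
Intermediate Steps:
T(N, R) = 2*N/(4 + 2*R) (T(N, R) = (2*N)/(R + (4 + R)) = (2*N)/(4 + 2*R) = 2*N/(4 + 2*R))
(148 + X(17, T(2, 6))) - 188 = (148 + 15) - 188 = 163 - 188 = -25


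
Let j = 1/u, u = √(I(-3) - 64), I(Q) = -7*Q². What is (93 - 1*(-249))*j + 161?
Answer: 161 - 342*I*√127/127 ≈ 161.0 - 30.348*I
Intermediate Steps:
u = I*√127 (u = √(-7*(-3)² - 64) = √(-7*9 - 64) = √(-63 - 64) = √(-127) = I*√127 ≈ 11.269*I)
j = -I*√127/127 (j = 1/(I*√127) = -I*√127/127 ≈ -0.088736*I)
(93 - 1*(-249))*j + 161 = (93 - 1*(-249))*(-I*√127/127) + 161 = (93 + 249)*(-I*√127/127) + 161 = 342*(-I*√127/127) + 161 = -342*I*√127/127 + 161 = 161 - 342*I*√127/127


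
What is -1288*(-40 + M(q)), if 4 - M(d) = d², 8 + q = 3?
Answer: 78568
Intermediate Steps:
q = -5 (q = -8 + 3 = -5)
M(d) = 4 - d²
-1288*(-40 + M(q)) = -1288*(-40 + (4 - 1*(-5)²)) = -1288*(-40 + (4 - 1*25)) = -1288*(-40 + (4 - 25)) = -1288*(-40 - 21) = -1288*(-61) = 78568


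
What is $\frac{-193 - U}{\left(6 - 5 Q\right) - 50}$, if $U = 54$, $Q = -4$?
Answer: $\frac{247}{24} \approx 10.292$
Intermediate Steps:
$\frac{-193 - U}{\left(6 - 5 Q\right) - 50} = \frac{-193 - 54}{\left(6 - -20\right) - 50} = \frac{-193 - 54}{\left(6 + 20\right) - 50} = \frac{1}{26 - 50} \left(-247\right) = \frac{1}{-24} \left(-247\right) = \left(- \frac{1}{24}\right) \left(-247\right) = \frac{247}{24}$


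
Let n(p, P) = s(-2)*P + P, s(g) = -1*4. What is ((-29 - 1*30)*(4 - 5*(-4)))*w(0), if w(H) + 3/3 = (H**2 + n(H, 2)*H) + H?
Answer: 1416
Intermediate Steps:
s(g) = -4
n(p, P) = -3*P (n(p, P) = -4*P + P = -3*P)
w(H) = -1 + H**2 - 5*H (w(H) = -1 + ((H**2 + (-3*2)*H) + H) = -1 + ((H**2 - 6*H) + H) = -1 + (H**2 - 5*H) = -1 + H**2 - 5*H)
((-29 - 1*30)*(4 - 5*(-4)))*w(0) = ((-29 - 1*30)*(4 - 5*(-4)))*(-1 + 0**2 - 5*0) = ((-29 - 30)*(4 + 20))*(-1 + 0 + 0) = -59*24*(-1) = -1416*(-1) = 1416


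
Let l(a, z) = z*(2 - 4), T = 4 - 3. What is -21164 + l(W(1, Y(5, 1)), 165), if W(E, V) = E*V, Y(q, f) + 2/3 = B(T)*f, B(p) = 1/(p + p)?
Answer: -21494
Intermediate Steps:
T = 1
B(p) = 1/(2*p)
Y(q, f) = -⅔ + f/2 (Y(q, f) = -⅔ + ((½)/1)*f = -⅔ + ((½)*1)*f = -⅔ + f/2)
l(a, z) = -2*z (l(a, z) = z*(-2) = -2*z)
-21164 + l(W(1, Y(5, 1)), 165) = -21164 - 2*165 = -21164 - 330 = -21494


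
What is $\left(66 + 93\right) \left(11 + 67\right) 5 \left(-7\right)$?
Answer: $-434070$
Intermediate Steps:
$\left(66 + 93\right) \left(11 + 67\right) 5 \left(-7\right) = 159 \cdot 78 \left(-35\right) = 12402 \left(-35\right) = -434070$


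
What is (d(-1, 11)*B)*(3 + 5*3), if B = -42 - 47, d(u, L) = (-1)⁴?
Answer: -1602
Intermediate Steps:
d(u, L) = 1
B = -89
(d(-1, 11)*B)*(3 + 5*3) = (1*(-89))*(3 + 5*3) = -89*(3 + 15) = -89*18 = -1602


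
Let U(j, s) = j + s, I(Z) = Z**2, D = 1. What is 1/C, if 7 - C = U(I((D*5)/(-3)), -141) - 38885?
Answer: 9/351272 ≈ 2.5621e-5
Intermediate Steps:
C = 351272/9 (C = 7 - ((((1*5)/(-3))**2 - 141) - 38885) = 7 - (((5*(-1/3))**2 - 141) - 38885) = 7 - (((-5/3)**2 - 141) - 38885) = 7 - ((25/9 - 141) - 38885) = 7 - (-1244/9 - 38885) = 7 - 1*(-351209/9) = 7 + 351209/9 = 351272/9 ≈ 39030.)
1/C = 1/(351272/9) = 9/351272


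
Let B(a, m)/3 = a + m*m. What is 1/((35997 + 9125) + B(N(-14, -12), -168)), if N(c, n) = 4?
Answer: 1/129806 ≈ 7.7038e-6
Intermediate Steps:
B(a, m) = 3*a + 3*m² (B(a, m) = 3*(a + m*m) = 3*(a + m²) = 3*a + 3*m²)
1/((35997 + 9125) + B(N(-14, -12), -168)) = 1/((35997 + 9125) + (3*4 + 3*(-168)²)) = 1/(45122 + (12 + 3*28224)) = 1/(45122 + (12 + 84672)) = 1/(45122 + 84684) = 1/129806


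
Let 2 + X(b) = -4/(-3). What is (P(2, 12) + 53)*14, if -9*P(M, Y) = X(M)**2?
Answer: 60046/81 ≈ 741.31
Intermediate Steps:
X(b) = -2/3 (X(b) = -2 - 4/(-3) = -2 - 4*(-1/3) = -2 + 4/3 = -2/3)
P(M, Y) = -4/81 (P(M, Y) = -(-2/3)**2/9 = -1/9*4/9 = -4/81)
(P(2, 12) + 53)*14 = (-4/81 + 53)*14 = (4289/81)*14 = 60046/81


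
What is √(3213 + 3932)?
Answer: √7145 ≈ 84.528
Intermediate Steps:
√(3213 + 3932) = √7145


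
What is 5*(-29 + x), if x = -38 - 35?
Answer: -510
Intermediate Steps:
x = -73
5*(-29 + x) = 5*(-29 - 73) = 5*(-102) = -510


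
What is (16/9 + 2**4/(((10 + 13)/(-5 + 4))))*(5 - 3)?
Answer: 448/207 ≈ 2.1642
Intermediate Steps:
(16/9 + 2**4/(((10 + 13)/(-5 + 4))))*(5 - 3) = (16*(1/9) + 16/((23/(-1))))*2 = (16/9 + 16/((23*(-1))))*2 = (16/9 + 16/(-23))*2 = (16/9 + 16*(-1/23))*2 = (16/9 - 16/23)*2 = (224/207)*2 = 448/207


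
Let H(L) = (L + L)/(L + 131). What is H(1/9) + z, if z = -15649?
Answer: -9232909/590 ≈ -15649.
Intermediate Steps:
H(L) = 2*L/(131 + L) (H(L) = (2*L)/(131 + L) = 2*L/(131 + L))
H(1/9) + z = 2/(9*(131 + 1/9)) - 15649 = 2*(⅑)/(131 + ⅑) - 15649 = 2*(⅑)/(1180/9) - 15649 = 2*(⅑)*(9/1180) - 15649 = 1/590 - 15649 = -9232909/590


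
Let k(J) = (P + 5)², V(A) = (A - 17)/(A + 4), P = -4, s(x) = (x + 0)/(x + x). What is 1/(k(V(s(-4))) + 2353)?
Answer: 1/2354 ≈ 0.00042481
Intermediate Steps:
s(x) = ½ (s(x) = x/((2*x)) = x*(1/(2*x)) = ½)
V(A) = (-17 + A)/(4 + A)
k(J) = 1 (k(J) = (-4 + 5)² = 1² = 1)
1/(k(V(s(-4))) + 2353) = 1/(1 + 2353) = 1/2354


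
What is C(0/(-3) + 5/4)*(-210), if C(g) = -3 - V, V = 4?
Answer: 1470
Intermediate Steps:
C(g) = -7 (C(g) = -3 - 1*4 = -3 - 4 = -7)
C(0/(-3) + 5/4)*(-210) = -7*(-210) = 1470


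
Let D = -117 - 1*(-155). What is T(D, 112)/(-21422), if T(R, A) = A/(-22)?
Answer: 28/117821 ≈ 0.00023765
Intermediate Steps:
D = 38 (D = -117 + 155 = 38)
T(R, A) = -A/22 (T(R, A) = A*(-1/22) = -A/22)
T(D, 112)/(-21422) = -1/22*112/(-21422) = -56/11*(-1/21422) = 28/117821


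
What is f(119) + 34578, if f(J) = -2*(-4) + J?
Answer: 34705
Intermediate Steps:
f(J) = 8 + J
f(119) + 34578 = (8 + 119) + 34578 = 127 + 34578 = 34705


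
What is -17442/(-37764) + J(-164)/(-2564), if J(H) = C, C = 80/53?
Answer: 32877877/71275354 ≈ 0.46128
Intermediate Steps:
C = 80/53 (C = 80*(1/53) = 80/53 ≈ 1.5094)
J(H) = 80/53
-17442/(-37764) + J(-164)/(-2564) = -17442/(-37764) + (80/53)/(-2564) = -17442*(-1/37764) + (80/53)*(-1/2564) = 969/2098 - 20/33973 = 32877877/71275354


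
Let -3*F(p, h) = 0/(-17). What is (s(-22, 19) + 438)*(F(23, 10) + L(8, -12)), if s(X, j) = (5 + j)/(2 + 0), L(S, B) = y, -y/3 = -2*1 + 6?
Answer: -5400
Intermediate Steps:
F(p, h) = 0 (F(p, h) = -0/(-17) = -0*(-1)/17 = -⅓*0 = 0)
y = -12 (y = -3*(-2*1 + 6) = -3*(-2 + 6) = -3*4 = -12)
L(S, B) = -12
s(X, j) = 5/2 + j/2 (s(X, j) = (5 + j)/2 = (5 + j)*(½) = 5/2 + j/2)
(s(-22, 19) + 438)*(F(23, 10) + L(8, -12)) = ((5/2 + (½)*19) + 438)*(0 - 12) = ((5/2 + 19/2) + 438)*(-12) = (12 + 438)*(-12) = 450*(-12) = -5400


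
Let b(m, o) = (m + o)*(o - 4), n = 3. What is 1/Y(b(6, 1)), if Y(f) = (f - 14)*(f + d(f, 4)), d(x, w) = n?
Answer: 1/630 ≈ 0.0015873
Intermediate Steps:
d(x, w) = 3
b(m, o) = (-4 + o)*(m + o) (b(m, o) = (m + o)*(-4 + o) = (-4 + o)*(m + o))
Y(f) = (-14 + f)*(3 + f) (Y(f) = (f - 14)*(f + 3) = (-14 + f)*(3 + f))
1/Y(b(6, 1)) = 1/(-42 + (1² - 4*6 - 4*1 + 6*1)² - 11*(1² - 4*6 - 4*1 + 6*1)) = 1/(-42 + (1 - 24 - 4 + 6)² - 11*(1 - 24 - 4 + 6)) = 1/(-42 + (-21)² - 11*(-21)) = 1/(-42 + 441 + 231) = 1/630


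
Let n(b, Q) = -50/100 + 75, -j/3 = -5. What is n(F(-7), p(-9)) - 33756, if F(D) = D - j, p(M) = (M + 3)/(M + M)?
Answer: -67363/2 ≈ -33682.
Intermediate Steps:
p(M) = (3 + M)/(2*M) (p(M) = (3 + M)/((2*M)) = (3 + M)*(1/(2*M)) = (3 + M)/(2*M))
j = 15 (j = -3*(-5) = 15)
F(D) = -15 + D (F(D) = D - 1*15 = D - 15 = -15 + D)
n(b, Q) = 149/2 (n(b, Q) = -50*1/100 + 75 = -½ + 75 = 149/2)
n(F(-7), p(-9)) - 33756 = 149/2 - 33756 = -67363/2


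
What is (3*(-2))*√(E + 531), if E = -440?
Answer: -6*√91 ≈ -57.236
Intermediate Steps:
(3*(-2))*√(E + 531) = (3*(-2))*√(-440 + 531) = -6*√91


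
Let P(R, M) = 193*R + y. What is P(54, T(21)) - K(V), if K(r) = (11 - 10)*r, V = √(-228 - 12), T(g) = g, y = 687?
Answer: 11109 - 4*I*√15 ≈ 11109.0 - 15.492*I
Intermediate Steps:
V = 4*I*√15 (V = √(-240) = 4*I*√15 ≈ 15.492*I)
P(R, M) = 687 + 193*R (P(R, M) = 193*R + 687 = 687 + 193*R)
K(r) = r (K(r) = 1*r = r)
P(54, T(21)) - K(V) = (687 + 193*54) - 4*I*√15 = (687 + 10422) - 4*I*√15 = 11109 - 4*I*√15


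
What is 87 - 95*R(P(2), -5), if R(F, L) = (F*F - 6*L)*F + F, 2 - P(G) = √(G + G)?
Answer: 87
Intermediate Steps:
P(G) = 2 - √2*√G (P(G) = 2 - √(G + G) = 2 - √(2*G) = 2 - √2*√G)
R(F, L) = F + F*(F² - 6*L) (R(F, L) = (F² - 6*L)*F + F = F*(F² - 6*L) + F = F + F*(F² - 6*L))
87 - 95*R(P(2), -5) = 87 - 95*(2 - √2*√2)*(1 + (2 - √2*√2)² - 6*(-5)) = 87 - 95*(2 - 2)*(1 + (2 - 2)² + 30) = 87 - 0*(1 + 0² + 30) = 87 - 0*(1 + 0 + 30) = 87 - 0*31 = 87 - 95*0 = 87 + 0 = 87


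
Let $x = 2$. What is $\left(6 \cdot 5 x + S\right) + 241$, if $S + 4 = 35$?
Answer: $332$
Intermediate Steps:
$S = 31$ ($S = -4 + 35 = 31$)
$\left(6 \cdot 5 x + S\right) + 241 = \left(6 \cdot 5 \cdot 2 + 31\right) + 241 = \left(30 \cdot 2 + 31\right) + 241 = \left(60 + 31\right) + 241 = 91 + 241 = 332$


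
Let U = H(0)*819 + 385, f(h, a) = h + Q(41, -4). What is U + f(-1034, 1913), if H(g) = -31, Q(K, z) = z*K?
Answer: -26202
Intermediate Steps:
Q(K, z) = K*z
f(h, a) = -164 + h (f(h, a) = h + 41*(-4) = h - 164 = -164 + h)
U = -25004 (U = -31*819 + 385 = -25389 + 385 = -25004)
U + f(-1034, 1913) = -25004 + (-164 - 1034) = -25004 - 1198 = -26202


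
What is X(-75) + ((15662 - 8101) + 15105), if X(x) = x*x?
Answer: 28291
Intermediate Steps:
X(x) = x²
X(-75) + ((15662 - 8101) + 15105) = (-75)² + ((15662 - 8101) + 15105) = 5625 + (7561 + 15105) = 5625 + 22666 = 28291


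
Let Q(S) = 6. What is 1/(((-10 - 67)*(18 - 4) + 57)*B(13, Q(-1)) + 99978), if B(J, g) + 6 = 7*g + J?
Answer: 1/49949 ≈ 2.0020e-5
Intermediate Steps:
B(J, g) = -6 + J + 7*g (B(J, g) = -6 + (7*g + J) = -6 + (J + 7*g) = -6 + J + 7*g)
1/(((-10 - 67)*(18 - 4) + 57)*B(13, Q(-1)) + 99978) = 1/(((-10 - 67)*(18 - 4) + 57)*(-6 + 13 + 7*6) + 99978) = 1/((-77*14 + 57)*(-6 + 13 + 42) + 99978) = 1/((-1078 + 57)*49 + 99978) = 1/(-1021*49 + 99978) = 1/(-50029 + 99978) = 1/49949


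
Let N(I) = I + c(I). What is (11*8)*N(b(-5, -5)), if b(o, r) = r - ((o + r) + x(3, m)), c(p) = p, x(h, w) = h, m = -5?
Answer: 352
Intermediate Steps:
b(o, r) = -3 - o (b(o, r) = r - ((o + r) + 3) = r - (3 + o + r) = r + (-3 - o - r) = -3 - o)
N(I) = 2*I (N(I) = I + I = 2*I)
(11*8)*N(b(-5, -5)) = (11*8)*(2*(-3 - 1*(-5))) = 88*(2*(-3 + 5)) = 88*(2*2) = 88*4 = 352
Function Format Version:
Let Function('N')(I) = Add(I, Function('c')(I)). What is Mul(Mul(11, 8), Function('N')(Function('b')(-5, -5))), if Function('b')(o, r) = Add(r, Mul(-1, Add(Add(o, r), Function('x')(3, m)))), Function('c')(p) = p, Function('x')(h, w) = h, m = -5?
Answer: 352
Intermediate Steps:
Function('b')(o, r) = Add(-3, Mul(-1, o)) (Function('b')(o, r) = Add(r, Mul(-1, Add(Add(o, r), 3))) = Add(r, Mul(-1, Add(3, o, r))) = Add(r, Add(-3, Mul(-1, o), Mul(-1, r))) = Add(-3, Mul(-1, o)))
Function('N')(I) = Mul(2, I) (Function('N')(I) = Add(I, I) = Mul(2, I))
Mul(Mul(11, 8), Function('N')(Function('b')(-5, -5))) = Mul(Mul(11, 8), Mul(2, Add(-3, Mul(-1, -5)))) = Mul(88, Mul(2, Add(-3, 5))) = Mul(88, Mul(2, 2)) = Mul(88, 4) = 352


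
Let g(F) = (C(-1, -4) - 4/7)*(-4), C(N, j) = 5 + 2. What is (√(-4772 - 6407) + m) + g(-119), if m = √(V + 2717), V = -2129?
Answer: -180/7 + 14*√3 + I*√11179 ≈ -1.4656 + 105.73*I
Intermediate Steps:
C(N, j) = 7
m = 14*√3 (m = √(-2129 + 2717) = √588 = 14*√3 ≈ 24.249)
g(F) = -180/7 (g(F) = (7 - 4/7)*(-4) = (45/7)*(-4) = -180/7)
(√(-4772 - 6407) + m) + g(-119) = (√(-4772 - 6407) + 14*√3) - 180/7 = (√(-11179) + 14*√3) - 180/7 = (I*√11179 + 14*√3) - 180/7 = (14*√3 + I*√11179) - 180/7 = -180/7 + 14*√3 + I*√11179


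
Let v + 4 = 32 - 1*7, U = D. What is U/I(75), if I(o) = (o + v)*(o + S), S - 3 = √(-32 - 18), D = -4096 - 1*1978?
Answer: -39481/49072 + 15185*I*√2/294432 ≈ -0.80455 + 0.072937*I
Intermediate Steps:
D = -6074 (D = -4096 - 1978 = -6074)
U = -6074
S = 3 + 5*I*√2 (S = 3 + √(-32 - 18) = 3 + √(-50) = 3 + 5*I*√2 ≈ 3.0 + 7.0711*I)
v = 21 (v = -4 + (32 - 1*7) = -4 + (32 - 7) = -4 + 25 = 21)
I(o) = (21 + o)*(3 + o + 5*I*√2) (I(o) = (o + 21)*(o + (3 + 5*I*√2)) = (21 + o)*(3 + o + 5*I*√2))
U/I(75) = -6074/(63 + 75² + 24*75 + 105*I*√2 + 5*I*75*√2) = -6074/(63 + 5625 + 1800 + 105*I*√2 + 375*I*√2) = -6074/(7488 + 480*I*√2)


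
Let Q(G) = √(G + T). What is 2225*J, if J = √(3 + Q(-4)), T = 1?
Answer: 2225*√(3 + I*√3) ≈ 4000.1 + 1071.8*I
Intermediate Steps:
Q(G) = √(1 + G) (Q(G) = √(G + 1) = √(1 + G))
J = √(3 + I*√3) (J = √(3 + √(1 - 4)) = √(3 + √(-3)) = √(3 + I*√3) ≈ 1.7978 + 0.48172*I)
2225*J = 2225*√(3 + I*√3)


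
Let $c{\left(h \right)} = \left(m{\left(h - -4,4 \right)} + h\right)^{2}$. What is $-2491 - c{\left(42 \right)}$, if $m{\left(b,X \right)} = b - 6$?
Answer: $-9215$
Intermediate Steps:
$m{\left(b,X \right)} = -6 + b$ ($m{\left(b,X \right)} = b - 6 = -6 + b$)
$c{\left(h \right)} = \left(-2 + 2 h\right)^{2}$ ($c{\left(h \right)} = \left(\left(-6 + \left(h - -4\right)\right) + h\right)^{2} = \left(\left(-6 + \left(h + 4\right)\right) + h\right)^{2} = \left(\left(-6 + \left(4 + h\right)\right) + h\right)^{2} = \left(\left(-2 + h\right) + h\right)^{2} = \left(-2 + 2 h\right)^{2}$)
$-2491 - c{\left(42 \right)} = -2491 - 4 \left(-1 + 42\right)^{2} = -2491 - 4 \cdot 41^{2} = -2491 - 4 \cdot 1681 = -2491 - 6724 = -9215$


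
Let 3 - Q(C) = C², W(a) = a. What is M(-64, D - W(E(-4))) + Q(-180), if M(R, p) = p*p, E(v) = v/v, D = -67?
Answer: -27773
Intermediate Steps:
E(v) = 1
Q(C) = 3 - C²
M(R, p) = p²
M(-64, D - W(E(-4))) + Q(-180) = (-67 - 1*1)² + (3 - 1*(-180)²) = (-67 - 1)² + (3 - 1*32400) = (-68)² + (3 - 32400) = 4624 - 32397 = -27773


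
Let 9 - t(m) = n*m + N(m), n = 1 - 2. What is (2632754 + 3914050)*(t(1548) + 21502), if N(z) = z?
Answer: 140828300844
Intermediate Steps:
n = -1
t(m) = 9 (t(m) = 9 - (-m + m) = 9 - 1*0 = 9 + 0 = 9)
(2632754 + 3914050)*(t(1548) + 21502) = (2632754 + 3914050)*(9 + 21502) = 6546804*21511 = 140828300844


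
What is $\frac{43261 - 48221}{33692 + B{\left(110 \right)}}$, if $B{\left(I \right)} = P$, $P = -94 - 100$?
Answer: $- \frac{2480}{16749} \approx -0.14807$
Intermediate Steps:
$P = -194$ ($P = -94 - 100 = -194$)
$B{\left(I \right)} = -194$
$\frac{43261 - 48221}{33692 + B{\left(110 \right)}} = \frac{43261 - 48221}{33692 - 194} = - \frac{4960}{33498} = \left(-4960\right) \frac{1}{33498} = - \frac{2480}{16749}$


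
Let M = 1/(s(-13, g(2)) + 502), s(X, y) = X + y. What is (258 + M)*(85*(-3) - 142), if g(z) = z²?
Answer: -50496415/493 ≈ -1.0243e+5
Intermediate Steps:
M = 1/493 (M = 1/((-13 + 2²) + 502) = 1/((-13 + 4) + 502) = 1/(-9 + 502) = 1/493 ≈ 0.0020284)
(258 + M)*(85*(-3) - 142) = (258 + 1/493)*(85*(-3) - 142) = 127195*(-255 - 142)/493 = (127195/493)*(-397) = -50496415/493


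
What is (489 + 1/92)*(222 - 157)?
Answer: 2924285/92 ≈ 31786.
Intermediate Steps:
(489 + 1/92)*(222 - 157) = (489 + 1/92)*65 = (44989/92)*65 = 2924285/92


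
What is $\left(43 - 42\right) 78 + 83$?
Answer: $161$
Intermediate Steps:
$\left(43 - 42\right) 78 + 83 = 1 \cdot 78 + 83 = 78 + 83 = 161$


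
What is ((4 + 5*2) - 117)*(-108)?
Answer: 11124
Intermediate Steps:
((4 + 5*2) - 117)*(-108) = ((4 + 10) - 117)*(-108) = (14 - 117)*(-108) = -103*(-108) = 11124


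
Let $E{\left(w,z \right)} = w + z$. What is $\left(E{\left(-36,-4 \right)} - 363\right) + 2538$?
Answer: $2135$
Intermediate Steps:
$\left(E{\left(-36,-4 \right)} - 363\right) + 2538 = \left(\left(-36 - 4\right) - 363\right) + 2538 = \left(-40 - 363\right) + 2538 = -403 + 2538 = 2135$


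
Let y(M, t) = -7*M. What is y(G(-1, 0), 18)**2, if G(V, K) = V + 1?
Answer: 0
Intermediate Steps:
G(V, K) = 1 + V
y(G(-1, 0), 18)**2 = (-7*(1 - 1))**2 = (-7*0)**2 = 0**2 = 0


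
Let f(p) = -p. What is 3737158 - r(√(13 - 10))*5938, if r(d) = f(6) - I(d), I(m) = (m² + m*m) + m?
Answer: 3808414 + 5938*√3 ≈ 3.8187e+6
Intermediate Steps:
I(m) = m + 2*m² (I(m) = (m² + m²) + m = 2*m² + m = m + 2*m²)
r(d) = -6 - d*(1 + 2*d) (r(d) = -1*6 - d*(1 + 2*d) = -6 - d*(1 + 2*d))
3737158 - r(√(13 - 10))*5938 = 3737158 - (-6 - √(13 - 10)*(1 + 2*√(13 - 10)))*5938 = 3737158 - (-6 - √3*(1 + 2*√3))*5938 = 3737158 - (-35628 - 5938*√3*(1 + 2*√3)) = 3737158 + (35628 + 5938*√3*(1 + 2*√3)) = 3772786 + 5938*√3*(1 + 2*√3)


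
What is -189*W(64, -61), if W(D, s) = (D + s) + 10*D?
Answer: -121527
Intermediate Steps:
W(D, s) = s + 11*D
-189*W(64, -61) = -189*(-61 + 11*64) = -189*(-61 + 704) = -189*643 = -121527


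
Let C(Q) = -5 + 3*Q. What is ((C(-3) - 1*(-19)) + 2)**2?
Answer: 49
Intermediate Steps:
((C(-3) - 1*(-19)) + 2)**2 = (((-5 + 3*(-3)) - 1*(-19)) + 2)**2 = (((-5 - 9) + 19) + 2)**2 = ((-14 + 19) + 2)**2 = (5 + 2)**2 = 7**2 = 49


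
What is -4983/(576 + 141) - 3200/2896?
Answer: -348441/43259 ≈ -8.0548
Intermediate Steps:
-4983/(576 + 141) - 3200/2896 = -4983/717 - 3200*1/2896 = -4983*1/717 - 200/181 = -1661/239 - 200/181 = -348441/43259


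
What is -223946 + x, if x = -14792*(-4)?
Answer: -164778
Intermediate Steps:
x = 59168 (x = -1*(-59168) = 59168)
-223946 + x = -223946 + 59168 = -164778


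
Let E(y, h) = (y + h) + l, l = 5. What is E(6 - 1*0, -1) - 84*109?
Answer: -9146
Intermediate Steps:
E(y, h) = 5 + h + y (E(y, h) = (y + h) + 5 = (h + y) + 5 = 5 + h + y)
E(6 - 1*0, -1) - 84*109 = (5 - 1 + (6 - 1*0)) - 84*109 = (5 - 1 + (6 + 0)) - 9156 = (5 - 1 + 6) - 9156 = 10 - 9156 = -9146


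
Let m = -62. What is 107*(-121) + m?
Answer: -13009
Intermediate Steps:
107*(-121) + m = 107*(-121) - 62 = -12947 - 62 = -13009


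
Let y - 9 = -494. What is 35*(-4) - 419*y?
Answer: 203075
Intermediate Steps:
y = -485 (y = 9 - 494 = -485)
35*(-4) - 419*y = 35*(-4) - 419*(-485) = -140 + 203215 = 203075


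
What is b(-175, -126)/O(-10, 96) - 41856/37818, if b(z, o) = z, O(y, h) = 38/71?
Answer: -78579863/239514 ≈ -328.08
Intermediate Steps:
O(y, h) = 38/71 (O(y, h) = 38*(1/71) = 38/71)
b(-175, -126)/O(-10, 96) - 41856/37818 = -175/38/71 - 41856/37818 = -175*71/38 - 41856*1/37818 = -12425/38 - 6976/6303 = -78579863/239514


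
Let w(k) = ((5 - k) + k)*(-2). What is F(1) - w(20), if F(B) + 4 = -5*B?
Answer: 1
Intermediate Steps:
w(k) = -10 (w(k) = 5*(-2) = -10)
F(B) = -4 - 5*B
F(1) - w(20) = (-4 - 5*1) - 1*(-10) = (-4 - 5) + 10 = -9 + 10 = 1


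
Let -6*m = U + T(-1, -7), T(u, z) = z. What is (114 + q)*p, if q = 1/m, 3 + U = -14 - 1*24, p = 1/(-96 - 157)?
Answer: -83/184 ≈ -0.45109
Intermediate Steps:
p = -1/253 (p = 1/(-253) = -1/253 ≈ -0.0039526)
U = -41 (U = -3 + (-14 - 1*24) = -3 + (-14 - 24) = -3 - 38 = -41)
m = 8 (m = -(-41 - 7)/6 = -⅙*(-48) = 8)
q = ⅛ (q = 1/8 = ⅛ ≈ 0.12500)
(114 + q)*p = (114 + ⅛)*(-1/253) = (913/8)*(-1/253) = -83/184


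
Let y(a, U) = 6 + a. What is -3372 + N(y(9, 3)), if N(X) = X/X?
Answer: -3371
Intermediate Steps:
N(X) = 1
-3372 + N(y(9, 3)) = -3372 + 1 = -3371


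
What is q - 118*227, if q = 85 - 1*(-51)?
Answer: -26650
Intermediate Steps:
q = 136 (q = 85 + 51 = 136)
q - 118*227 = 136 - 118*227 = 136 - 26786 = -26650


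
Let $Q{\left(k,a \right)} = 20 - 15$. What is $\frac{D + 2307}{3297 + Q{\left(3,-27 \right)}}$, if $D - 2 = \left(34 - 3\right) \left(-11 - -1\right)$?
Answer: $\frac{1999}{3302} \approx 0.60539$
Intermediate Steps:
$Q{\left(k,a \right)} = 5$ ($Q{\left(k,a \right)} = 20 - 15 = 5$)
$D = -308$ ($D = 2 + \left(34 - 3\right) \left(-11 - -1\right) = 2 + 31 \left(-11 + 1\right) = 2 + 31 \left(-10\right) = 2 - 310 = -308$)
$\frac{D + 2307}{3297 + Q{\left(3,-27 \right)}} = \frac{-308 + 2307}{3297 + 5} = \frac{1999}{3302}$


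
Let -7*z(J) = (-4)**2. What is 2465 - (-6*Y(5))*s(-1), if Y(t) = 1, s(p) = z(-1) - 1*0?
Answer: 17159/7 ≈ 2451.3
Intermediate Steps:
z(J) = -16/7 (z(J) = -1/7*(-4)**2 = -1/7*16 = -16/7)
s(p) = -16/7 (s(p) = -16/7 - 1*0 = -16/7 + 0 = -16/7)
2465 - (-6*Y(5))*s(-1) = 2465 - (-6*1)*(-16)/7 = 2465 - (-6)*(-16)/7 = 2465 - 1*96/7 = 2465 - 96/7 = 17159/7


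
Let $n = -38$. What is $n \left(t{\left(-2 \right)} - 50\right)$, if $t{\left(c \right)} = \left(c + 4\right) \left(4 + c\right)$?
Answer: $1748$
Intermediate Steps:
$t{\left(c \right)} = \left(4 + c\right)^{2}$ ($t{\left(c \right)} = \left(4 + c\right) \left(4 + c\right) = \left(4 + c\right)^{2}$)
$n \left(t{\left(-2 \right)} - 50\right) = - 38 \left(\left(4 - 2\right)^{2} - 50\right) = - 38 \left(2^{2} - 50\right) = - 38 \left(4 - 50\right) = \left(-38\right) \left(-46\right) = 1748$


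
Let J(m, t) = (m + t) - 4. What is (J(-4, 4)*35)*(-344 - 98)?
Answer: 61880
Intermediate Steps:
J(m, t) = -4 + m + t
(J(-4, 4)*35)*(-344 - 98) = ((-4 - 4 + 4)*35)*(-344 - 98) = -4*35*(-442) = -140*(-442) = 61880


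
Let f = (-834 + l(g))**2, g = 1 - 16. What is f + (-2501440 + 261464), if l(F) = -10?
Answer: -1527640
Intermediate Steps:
g = -15
f = 712336 (f = (-834 - 10)**2 = (-844)**2 = 712336)
f + (-2501440 + 261464) = 712336 + (-2501440 + 261464) = 712336 - 2239976 = -1527640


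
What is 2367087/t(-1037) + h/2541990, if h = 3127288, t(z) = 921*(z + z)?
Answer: -7251633463/809265394410 ≈ -0.0089608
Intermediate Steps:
t(z) = 1842*z (t(z) = 921*(2*z) = 1842*z)
2367087/t(-1037) + h/2541990 = 2367087/((1842*(-1037))) + 3127288/2541990 = 2367087/(-1910154) + 3127288*(1/2541990) = 2367087*(-1/1910154) + 1563644/1270995 = -789029/636718 + 1563644/1270995 = -7251633463/809265394410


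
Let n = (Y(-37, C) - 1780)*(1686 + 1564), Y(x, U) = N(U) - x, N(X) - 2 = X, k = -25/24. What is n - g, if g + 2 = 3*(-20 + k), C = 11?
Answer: -44979479/8 ≈ -5.6224e+6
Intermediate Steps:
k = -25/24 (k = -25*1/24 = -25/24 ≈ -1.0417)
N(X) = 2 + X
Y(x, U) = 2 + U - x (Y(x, U) = (2 + U) - x = 2 + U - x)
n = -5622500 (n = ((2 + 11 - 1*(-37)) - 1780)*(1686 + 1564) = ((2 + 11 + 37) - 1780)*3250 = (50 - 1780)*3250 = -1730*3250 = -5622500)
g = -521/8 (g = -2 + 3*(-20 - 25/24) = -2 + 3*(-505/24) = -2 - 505/8 = -521/8 ≈ -65.125)
n - g = -5622500 - 1*(-521/8) = -5622500 + 521/8 = -44979479/8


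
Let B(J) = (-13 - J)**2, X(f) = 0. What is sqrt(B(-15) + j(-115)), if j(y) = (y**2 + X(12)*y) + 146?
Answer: 5*sqrt(535) ≈ 115.65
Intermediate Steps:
j(y) = 146 + y**2 (j(y) = (y**2 + 0*y) + 146 = (y**2 + 0) + 146 = y**2 + 146 = 146 + y**2)
sqrt(B(-15) + j(-115)) = sqrt((13 - 15)**2 + (146 + (-115)**2)) = sqrt((-2)**2 + (146 + 13225)) = sqrt(4 + 13371) = sqrt(13375) = 5*sqrt(535)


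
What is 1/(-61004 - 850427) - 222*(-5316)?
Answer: 1075627117511/911431 ≈ 1.1802e+6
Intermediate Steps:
1/(-61004 - 850427) - 222*(-5316) = 1/(-911431) - 1*(-1180152) = -1/911431 + 1180152 = 1075627117511/911431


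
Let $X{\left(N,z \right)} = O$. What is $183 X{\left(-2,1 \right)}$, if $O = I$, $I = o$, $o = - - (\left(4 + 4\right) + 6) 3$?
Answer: $7686$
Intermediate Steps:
$o = 42$ ($o = - - (8 + 6) 3 = - \left(-1\right) 14 \cdot 3 = - \left(-14\right) 3 = \left(-1\right) \left(-42\right) = 42$)
$I = 42$
$O = 42$
$X{\left(N,z \right)} = 42$
$183 X{\left(-2,1 \right)} = 183 \cdot 42 = 7686$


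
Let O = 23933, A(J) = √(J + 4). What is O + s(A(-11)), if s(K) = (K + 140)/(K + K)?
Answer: 47867/2 - 10*I*√7 ≈ 23934.0 - 26.458*I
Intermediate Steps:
A(J) = √(4 + J)
s(K) = (140 + K)/(2*K) (s(K) = (140 + K)/((2*K)) = (140 + K)*(1/(2*K)) = (140 + K)/(2*K))
O + s(A(-11)) = 23933 + (140 + √(4 - 11))/(2*(√(4 - 11))) = 23933 + (140 + √(-7))/(2*(√(-7))) = 23933 + (140 + I*√7)/(2*((I*√7))) = 23933 + (-I*√7/7)*(140 + I*√7)/2 = 23933 - I*√7*(140 + I*√7)/14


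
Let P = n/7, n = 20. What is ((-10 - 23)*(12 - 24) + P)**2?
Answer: 7795264/49 ≈ 1.5909e+5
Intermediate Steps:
P = 20/7 ≈ 2.8571
((-10 - 23)*(12 - 24) + P)**2 = ((-10 - 23)*(12 - 24) + 20/7)**2 = (-33*(-12) + 20/7)**2 = (396 + 20/7)**2 = (2792/7)**2 = 7795264/49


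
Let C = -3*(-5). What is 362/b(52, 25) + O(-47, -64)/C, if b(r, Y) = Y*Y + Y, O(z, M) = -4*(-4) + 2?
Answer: 571/325 ≈ 1.7569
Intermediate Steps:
O(z, M) = 18 (O(z, M) = 16 + 2 = 18)
C = 15
b(r, Y) = Y + Y² (b(r, Y) = Y² + Y = Y + Y²)
362/b(52, 25) + O(-47, -64)/C = 362/((25*(1 + 25))) + 18/15 = 362/((25*26)) + 18*(1/15) = 362/650 + 6/5 = 362*(1/650) + 6/5 = 181/325 + 6/5 = 571/325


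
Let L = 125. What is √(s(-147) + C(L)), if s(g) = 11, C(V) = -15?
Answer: 2*I ≈ 2.0*I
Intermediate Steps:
√(s(-147) + C(L)) = √(11 - 15) = √(-4) = 2*I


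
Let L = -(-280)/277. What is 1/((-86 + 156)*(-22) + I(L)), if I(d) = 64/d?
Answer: -35/51684 ≈ -0.00067719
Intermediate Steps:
L = 280/277 (L = -(-280)/277 = -1*(-280/277) = 280/277 ≈ 1.0108)
1/((-86 + 156)*(-22) + I(L)) = 1/((-86 + 156)*(-22) + 64/(280/277)) = 1/(70*(-22) + 64*(277/280)) = 1/(-1540 + 2216/35) = 1/(-51684/35) = -35/51684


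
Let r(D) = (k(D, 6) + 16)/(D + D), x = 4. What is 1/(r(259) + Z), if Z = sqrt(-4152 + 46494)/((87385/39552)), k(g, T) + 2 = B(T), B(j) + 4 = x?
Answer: -282537114325/90680034675345167 + 4731608330880*sqrt(42342)/90680034675345167 ≈ 0.010734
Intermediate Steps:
B(j) = 0 (B(j) = -4 + 4 = 0)
k(g, T) = -2 (k(g, T) = -2 + 0 = -2)
r(D) = 7/D (r(D) = (-2 + 16)/(D + D) = 14/((2*D)) = 14*(1/(2*D)) = 7/D)
Z = 39552*sqrt(42342)/87385 (Z = sqrt(42342)/((87385*(1/39552))) = sqrt(42342)/(87385/39552) = sqrt(42342)*(39552/87385) = 39552*sqrt(42342)/87385 ≈ 93.136)
1/(r(259) + Z) = 1/(7/259 + 39552*sqrt(42342)/87385) = 1/(7*(1/259) + 39552*sqrt(42342)/87385) = 1/(1/37 + 39552*sqrt(42342)/87385)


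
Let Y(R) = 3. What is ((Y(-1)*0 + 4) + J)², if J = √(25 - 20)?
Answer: (4 + √5)² ≈ 38.889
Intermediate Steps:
J = √5 ≈ 2.2361
((Y(-1)*0 + 4) + J)² = ((3*0 + 4) + √5)² = ((0 + 4) + √5)² = (4 + √5)²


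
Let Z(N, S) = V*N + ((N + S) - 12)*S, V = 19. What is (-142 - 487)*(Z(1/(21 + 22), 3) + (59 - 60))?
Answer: 743478/43 ≈ 17290.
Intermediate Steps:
Z(N, S) = 19*N + S*(-12 + N + S) (Z(N, S) = 19*N + ((N + S) - 12)*S = 19*N + (-12 + N + S)*S = 19*N + S*(-12 + N + S))
(-142 - 487)*(Z(1/(21 + 22), 3) + (59 - 60)) = (-142 - 487)*((3**2 - 12*3 + 19/(21 + 22) + 3/(21 + 22)) + (59 - 60)) = -629*((9 - 36 + 19/43 + 3/43) - 1) = -629*(-1139/43 - 1) = -629*(-1182/43) = 743478/43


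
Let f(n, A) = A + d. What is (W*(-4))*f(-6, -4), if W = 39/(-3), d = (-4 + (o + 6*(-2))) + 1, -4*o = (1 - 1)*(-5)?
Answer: -988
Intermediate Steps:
o = 0 (o = -(1 - 1)*(-5)/4 = -0*(-5) = -1/4*0 = 0)
d = -15 (d = (-4 + (0 + 6*(-2))) + 1 = (-4 + (0 - 12)) + 1 = (-4 - 12) + 1 = -16 + 1 = -15)
f(n, A) = -15 + A (f(n, A) = A - 15 = -15 + A)
W = -13 (W = 39*(-1/3) = -13)
(W*(-4))*f(-6, -4) = (-13*(-4))*(-15 - 4) = 52*(-19) = -988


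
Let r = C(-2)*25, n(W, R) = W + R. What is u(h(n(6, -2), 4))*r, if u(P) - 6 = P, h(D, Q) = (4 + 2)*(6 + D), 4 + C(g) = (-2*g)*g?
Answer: -19800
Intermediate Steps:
C(g) = -4 - 2*g² (C(g) = -4 + (-2*g)*g = -4 - 2*g²)
n(W, R) = R + W
h(D, Q) = 36 + 6*D (h(D, Q) = 6*(6 + D) = 36 + 6*D)
u(P) = 6 + P
r = -300 (r = (-4 - 2*(-2)²)*25 = (-4 - 2*4)*25 = (-4 - 8)*25 = -12*25 = -300)
u(h(n(6, -2), 4))*r = (6 + (36 + 6*(-2 + 6)))*(-300) = (6 + (36 + 6*4))*(-300) = (6 + (36 + 24))*(-300) = (6 + 60)*(-300) = 66*(-300) = -19800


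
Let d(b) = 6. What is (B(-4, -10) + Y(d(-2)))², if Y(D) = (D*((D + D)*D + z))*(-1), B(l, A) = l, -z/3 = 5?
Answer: 119716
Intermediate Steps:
z = -15 (z = -3*5 = -15)
Y(D) = -D*(-15 + 2*D²) (Y(D) = (D*((D + D)*D - 15))*(-1) = (D*((2*D)*D - 15))*(-1) = (D*(2*D² - 15))*(-1) = (D*(-15 + 2*D²))*(-1) = -D*(-15 + 2*D²))
(B(-4, -10) + Y(d(-2)))² = (-4 + 6*(15 - 2*6²))² = (-4 + 6*(15 - 2*36))² = (-4 + 6*(15 - 72))² = (-4 + 6*(-57))² = (-4 - 342)² = (-346)² = 119716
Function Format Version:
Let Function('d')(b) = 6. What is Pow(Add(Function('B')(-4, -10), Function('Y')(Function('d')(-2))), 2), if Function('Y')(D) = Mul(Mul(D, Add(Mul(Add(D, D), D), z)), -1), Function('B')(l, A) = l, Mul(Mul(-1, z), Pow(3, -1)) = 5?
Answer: 119716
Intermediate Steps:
z = -15 (z = Mul(-3, 5) = -15)
Function('Y')(D) = Mul(-1, D, Add(-15, Mul(2, Pow(D, 2)))) (Function('Y')(D) = Mul(Mul(D, Add(Mul(Add(D, D), D), -15)), -1) = Mul(Mul(D, Add(Mul(Mul(2, D), D), -15)), -1) = Mul(Mul(D, Add(Mul(2, Pow(D, 2)), -15)), -1) = Mul(Mul(D, Add(-15, Mul(2, Pow(D, 2)))), -1) = Mul(-1, D, Add(-15, Mul(2, Pow(D, 2)))))
Pow(Add(Function('B')(-4, -10), Function('Y')(Function('d')(-2))), 2) = Pow(Add(-4, Mul(6, Add(15, Mul(-2, Pow(6, 2))))), 2) = Pow(Add(-4, Mul(6, Add(15, Mul(-2, 36)))), 2) = Pow(Add(-4, Mul(6, Add(15, -72))), 2) = Pow(Add(-4, Mul(6, -57)), 2) = Pow(Add(-4, -342), 2) = Pow(-346, 2) = 119716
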